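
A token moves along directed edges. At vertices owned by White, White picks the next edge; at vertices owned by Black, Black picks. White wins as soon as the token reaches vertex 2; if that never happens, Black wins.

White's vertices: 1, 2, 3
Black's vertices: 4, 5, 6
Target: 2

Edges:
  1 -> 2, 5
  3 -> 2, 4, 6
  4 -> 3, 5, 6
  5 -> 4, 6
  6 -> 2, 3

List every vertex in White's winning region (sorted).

A0 = {2}
A1: add {1, 3} — 1 (White) has 1→2; 3 (White) has 3→2.
A2: add {6} — 6 (Black): all of {2, 3} already in.
A3 = A2; e.g. 4 (Black) can still go to 5. Fixed point.
White's winning region = {1, 2, 3, 6}.

1, 2, 3, 6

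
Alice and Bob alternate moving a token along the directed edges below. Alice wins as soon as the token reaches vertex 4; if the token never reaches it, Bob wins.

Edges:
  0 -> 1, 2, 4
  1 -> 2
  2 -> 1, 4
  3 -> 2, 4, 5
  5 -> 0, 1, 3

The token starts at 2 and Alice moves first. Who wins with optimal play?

Track states (vertex, player-to-move).
A0 = {(4,Alice), (4,Bob)}
A1: add {(0,Alice), (2,Alice), (3,Alice)}.
(2,Alice) ∈ A1 ⇒ Alice forces the target.

Alice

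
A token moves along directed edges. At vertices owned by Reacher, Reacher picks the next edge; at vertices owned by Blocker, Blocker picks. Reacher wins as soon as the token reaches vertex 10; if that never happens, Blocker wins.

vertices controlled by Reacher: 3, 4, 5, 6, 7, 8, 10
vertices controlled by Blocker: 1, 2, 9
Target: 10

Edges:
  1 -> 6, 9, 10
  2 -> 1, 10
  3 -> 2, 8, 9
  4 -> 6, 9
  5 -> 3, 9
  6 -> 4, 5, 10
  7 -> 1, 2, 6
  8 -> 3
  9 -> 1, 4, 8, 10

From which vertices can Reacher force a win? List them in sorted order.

A0 = {10}
A1: add {6} — 6 (Reacher) has 6→10.
A2: add {4, 7} — 4 (Reacher) has 4→6; 7 (Reacher) has 7→6.
A3 = A2; e.g. 1 (Blocker) can still go to 9. Fixed point.
Reacher's winning region = {4, 6, 7, 10}.

4, 6, 7, 10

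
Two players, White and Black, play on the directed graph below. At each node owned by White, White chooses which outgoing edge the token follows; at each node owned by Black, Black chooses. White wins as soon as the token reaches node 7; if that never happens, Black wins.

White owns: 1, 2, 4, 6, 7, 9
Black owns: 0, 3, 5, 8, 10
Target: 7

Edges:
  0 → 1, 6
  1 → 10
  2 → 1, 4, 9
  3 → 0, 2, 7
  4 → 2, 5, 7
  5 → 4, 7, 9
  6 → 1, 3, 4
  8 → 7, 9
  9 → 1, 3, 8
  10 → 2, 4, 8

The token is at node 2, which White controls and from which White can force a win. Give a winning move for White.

A0 = {7}
A1: add {4} — 4 (White) has 4→7.
A2: add {2, 6} — 2 (White) has 2→4; 6 (White) has 6→4.
A3 = A2; e.g. 0 (Black) can still go to 1. Fixed point.
From 2, successor 4 is in the attractor (rank 1); the other successors 1, 9 are not.

4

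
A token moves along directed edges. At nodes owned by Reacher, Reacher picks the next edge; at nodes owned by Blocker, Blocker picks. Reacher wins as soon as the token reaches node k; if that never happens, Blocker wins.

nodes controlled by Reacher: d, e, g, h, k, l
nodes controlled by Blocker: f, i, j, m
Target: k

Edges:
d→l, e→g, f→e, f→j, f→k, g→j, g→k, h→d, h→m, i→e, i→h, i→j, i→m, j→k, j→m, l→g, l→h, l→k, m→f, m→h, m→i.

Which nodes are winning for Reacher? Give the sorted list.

d, e, g, h, k, l

A0 = {k}
A1: add {g, l} — g (Reacher) has g→k; l (Reacher) has l→k.
A2: add {d, e} — d (Reacher) has d→l; e (Reacher) has e→g.
A3: add {h} — h (Reacher) has h→d.
A4 = A3; e.g. f (Blocker) can still go to j. Fixed point.
Reacher's winning region = {d, e, g, h, k, l}.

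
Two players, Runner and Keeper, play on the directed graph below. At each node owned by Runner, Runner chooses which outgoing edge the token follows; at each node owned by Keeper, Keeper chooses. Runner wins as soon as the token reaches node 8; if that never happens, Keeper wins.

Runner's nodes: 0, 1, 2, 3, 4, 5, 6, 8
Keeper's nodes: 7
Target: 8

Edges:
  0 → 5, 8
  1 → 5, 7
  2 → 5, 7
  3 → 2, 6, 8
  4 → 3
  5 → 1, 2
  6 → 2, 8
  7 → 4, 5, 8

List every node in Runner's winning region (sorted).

0, 3, 4, 6, 8

A0 = {8}
A1: add {0, 3, 6} — 0 (Runner) has 0→8; 3 (Runner) has 3→8; 6 (Runner) has 6→8.
A2: add {4} — 4 (Runner) has 4→3.
A3 = A2; e.g. 1 (Runner) has no edge into A2. Fixed point.
Runner's winning region = {0, 3, 4, 6, 8}.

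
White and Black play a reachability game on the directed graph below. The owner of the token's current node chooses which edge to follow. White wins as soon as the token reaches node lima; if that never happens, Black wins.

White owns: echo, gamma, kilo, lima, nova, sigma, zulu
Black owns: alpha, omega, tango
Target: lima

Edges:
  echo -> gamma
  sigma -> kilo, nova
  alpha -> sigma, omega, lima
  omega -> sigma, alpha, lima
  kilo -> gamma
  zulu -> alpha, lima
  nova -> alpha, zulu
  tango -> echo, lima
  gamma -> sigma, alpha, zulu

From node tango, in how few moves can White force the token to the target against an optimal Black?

4

A0 = {lima}
A1: add {zulu} — zulu (White) has zulu→lima.
A2: add {gamma, nova} — nova (White) has nova→zulu; gamma (White) has gamma→zulu.
A3: add {echo, kilo, sigma} — echo (White) has echo→gamma; sigma (White) has sigma→nova; kilo (White) has kilo→gamma.
A4: add {tango} — tango (Black): all of {echo, lima} already in.
A5 = A4; e.g. alpha (Black) can still go to omega. Fixed point.
tango enters the attractor at level 4, so White can force the target in 4 moves from there.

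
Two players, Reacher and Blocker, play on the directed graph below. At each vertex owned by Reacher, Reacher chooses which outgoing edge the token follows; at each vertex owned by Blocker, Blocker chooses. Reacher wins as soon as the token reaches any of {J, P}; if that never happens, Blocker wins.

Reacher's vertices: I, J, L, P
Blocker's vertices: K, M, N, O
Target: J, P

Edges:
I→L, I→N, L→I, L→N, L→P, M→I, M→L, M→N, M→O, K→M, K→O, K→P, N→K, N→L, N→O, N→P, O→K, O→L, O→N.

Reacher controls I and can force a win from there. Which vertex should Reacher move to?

A0 = {J, P}
A1: add {L} — L (Reacher) has L→P.
A2: add {I} — I (Reacher) has I→L.
A3 = A2; e.g. K (Blocker) can still go to M. Fixed point.
From I, successor L is in the attractor (rank 1); the other successor N is not.

L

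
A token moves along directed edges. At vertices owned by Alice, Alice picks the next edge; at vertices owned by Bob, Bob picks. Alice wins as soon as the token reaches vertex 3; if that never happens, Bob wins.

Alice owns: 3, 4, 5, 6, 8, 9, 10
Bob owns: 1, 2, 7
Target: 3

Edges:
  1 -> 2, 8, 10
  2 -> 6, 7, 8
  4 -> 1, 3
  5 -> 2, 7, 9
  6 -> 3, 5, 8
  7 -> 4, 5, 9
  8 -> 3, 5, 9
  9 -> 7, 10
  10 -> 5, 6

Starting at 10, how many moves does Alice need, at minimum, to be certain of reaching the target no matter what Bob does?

2

A0 = {3}
A1: add {4, 6, 8} — 4 (Alice) has 4→3; 6 (Alice) has 6→3; 8 (Alice) has 8→3.
A2: add {10} — 10 (Alice) has 10→6.
10 enters the attractor at level 2, so Alice can force the target in 2 moves from there.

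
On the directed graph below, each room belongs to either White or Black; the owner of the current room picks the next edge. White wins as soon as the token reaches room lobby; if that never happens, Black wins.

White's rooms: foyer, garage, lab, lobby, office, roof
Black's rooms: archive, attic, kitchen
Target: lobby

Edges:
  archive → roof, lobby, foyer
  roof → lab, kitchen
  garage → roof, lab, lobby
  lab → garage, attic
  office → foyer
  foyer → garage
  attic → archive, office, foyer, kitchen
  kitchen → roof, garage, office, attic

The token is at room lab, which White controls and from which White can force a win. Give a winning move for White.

A0 = {lobby}
A1: add {garage} — garage (White) has garage→lobby.
A2: add {foyer, lab} — lab (White) has lab→garage; foyer (White) has foyer→garage.
A3: add {office, roof} — roof (White) has roof→lab; office (White) has office→foyer.
A4: add {archive} — archive (Black): all of {roof, lobby, foyer} already in.
A5 = A4; e.g. attic (Black) can still go to kitchen. Fixed point.
From lab, successor garage is in the attractor (rank 1); the other successor attic is not.

garage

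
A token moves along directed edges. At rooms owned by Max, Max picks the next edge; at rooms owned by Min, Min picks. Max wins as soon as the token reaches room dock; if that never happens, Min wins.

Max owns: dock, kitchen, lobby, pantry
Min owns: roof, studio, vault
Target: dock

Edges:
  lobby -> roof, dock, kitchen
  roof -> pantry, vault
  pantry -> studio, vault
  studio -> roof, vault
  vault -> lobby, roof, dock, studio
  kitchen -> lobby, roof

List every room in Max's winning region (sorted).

dock, kitchen, lobby

A0 = {dock}
A1: add {lobby} — lobby (Max) has lobby→dock.
A2: add {kitchen} — kitchen (Max) has kitchen→lobby.
A3 = A2; e.g. roof (Min) can still go to pantry. Fixed point.
Max's winning region = {dock, kitchen, lobby}.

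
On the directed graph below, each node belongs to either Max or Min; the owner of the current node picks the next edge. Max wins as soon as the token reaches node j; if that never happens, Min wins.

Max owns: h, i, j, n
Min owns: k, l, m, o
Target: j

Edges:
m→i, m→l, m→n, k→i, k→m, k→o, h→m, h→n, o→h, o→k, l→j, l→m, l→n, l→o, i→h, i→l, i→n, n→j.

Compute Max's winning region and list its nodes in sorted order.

h, i, j, n

A0 = {j}
A1: add {n} — n (Max) has n→j.
A2: add {h, i} — h (Max) has h→n; i (Max) has i→n.
A3 = A2; e.g. k (Min) can still go to m. Fixed point.
Max's winning region = {h, i, j, n}.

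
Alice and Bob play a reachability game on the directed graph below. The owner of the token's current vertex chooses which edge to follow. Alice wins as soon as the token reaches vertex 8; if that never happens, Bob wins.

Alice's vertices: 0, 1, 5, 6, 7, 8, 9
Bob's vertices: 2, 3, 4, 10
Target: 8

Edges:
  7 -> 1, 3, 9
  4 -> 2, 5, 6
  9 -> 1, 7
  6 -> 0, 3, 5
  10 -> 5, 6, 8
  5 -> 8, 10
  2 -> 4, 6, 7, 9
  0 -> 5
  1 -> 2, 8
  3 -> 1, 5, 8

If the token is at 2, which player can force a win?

Bob

A0 = {8}
A1: add {1, 5} — 1 (Alice) has 1→8; 5 (Alice) has 5→8.
A2: add {0, 3, 6, 7, 9} — 0 (Alice) has 0→5; 3 (Bob): all of {1, 5, 8} already in; 6 (Alice) has 6→5; 7 (Alice) has 7→1; 9 (Alice) has 9→1.
A3: add {10} — 10 (Bob): all of {5, 6, 8} already in.
A4 = A3; e.g. 2 (Bob) can still go to 4. Fixed point.
2 never enters the attractor, so Bob can avoid the target forever.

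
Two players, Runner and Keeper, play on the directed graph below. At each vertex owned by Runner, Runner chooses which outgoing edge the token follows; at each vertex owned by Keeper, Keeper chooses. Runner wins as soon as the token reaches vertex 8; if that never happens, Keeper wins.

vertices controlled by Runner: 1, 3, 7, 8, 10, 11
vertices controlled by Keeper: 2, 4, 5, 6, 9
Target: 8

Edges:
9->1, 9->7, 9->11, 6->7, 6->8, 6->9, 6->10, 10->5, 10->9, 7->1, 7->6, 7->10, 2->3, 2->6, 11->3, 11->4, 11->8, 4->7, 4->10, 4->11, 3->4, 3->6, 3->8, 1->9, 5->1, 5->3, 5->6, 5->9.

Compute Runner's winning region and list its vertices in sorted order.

A0 = {8}
A1: add {3, 11} — 3 (Runner) has 3→8; 11 (Runner) has 11→8.
A2 = A1; e.g. 1 (Runner) has no edge into A1. Fixed point.
Runner's winning region = {3, 8, 11}.

3, 8, 11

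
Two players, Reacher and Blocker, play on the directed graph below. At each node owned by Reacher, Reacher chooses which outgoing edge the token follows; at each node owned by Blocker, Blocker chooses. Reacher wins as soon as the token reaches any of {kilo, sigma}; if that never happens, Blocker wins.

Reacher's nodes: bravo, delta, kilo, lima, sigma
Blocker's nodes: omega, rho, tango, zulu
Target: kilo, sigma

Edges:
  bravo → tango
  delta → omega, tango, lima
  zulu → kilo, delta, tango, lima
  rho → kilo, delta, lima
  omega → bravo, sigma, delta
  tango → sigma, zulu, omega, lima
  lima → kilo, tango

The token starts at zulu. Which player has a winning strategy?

Blocker

A0 = {kilo, sigma}
A1: add {lima} — lima (Reacher) has lima→kilo.
A2: add {delta} — delta (Reacher) has delta→lima.
A3: add {rho} — rho (Blocker): all of {kilo, delta, lima} already in.
A4 = A3; e.g. bravo (Reacher) has no edge into A3. Fixed point.
zulu never enters the attractor, so Blocker can avoid the target forever.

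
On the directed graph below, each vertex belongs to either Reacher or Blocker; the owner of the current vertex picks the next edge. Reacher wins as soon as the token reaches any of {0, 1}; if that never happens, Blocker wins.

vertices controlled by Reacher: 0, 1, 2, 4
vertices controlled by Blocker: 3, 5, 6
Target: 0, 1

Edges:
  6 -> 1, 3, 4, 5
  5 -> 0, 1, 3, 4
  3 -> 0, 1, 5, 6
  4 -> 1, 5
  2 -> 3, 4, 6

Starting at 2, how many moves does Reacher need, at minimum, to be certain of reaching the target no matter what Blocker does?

2

A0 = {0, 1}
A1: add {4} — 4 (Reacher) has 4→1.
A2: add {2} — 2 (Reacher) has 2→4.
A3 = A2; e.g. 3 (Blocker) can still go to 5. Fixed point.
2 enters the attractor at level 2, so Reacher can force the target in 2 moves from there.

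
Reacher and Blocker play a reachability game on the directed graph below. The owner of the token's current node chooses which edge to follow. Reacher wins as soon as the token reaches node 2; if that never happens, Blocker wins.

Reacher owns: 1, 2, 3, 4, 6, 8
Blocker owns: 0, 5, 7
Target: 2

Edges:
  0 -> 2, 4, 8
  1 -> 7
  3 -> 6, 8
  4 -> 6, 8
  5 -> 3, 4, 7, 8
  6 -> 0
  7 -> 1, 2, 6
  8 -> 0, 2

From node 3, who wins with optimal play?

Reacher

A0 = {2}
A1: add {8} — 8 (Reacher) has 8→2.
A2: add {3, 4} — 3 (Reacher) has 3→8; 4 (Reacher) has 4→8.
3 ∈ A2, so Reacher can force the target.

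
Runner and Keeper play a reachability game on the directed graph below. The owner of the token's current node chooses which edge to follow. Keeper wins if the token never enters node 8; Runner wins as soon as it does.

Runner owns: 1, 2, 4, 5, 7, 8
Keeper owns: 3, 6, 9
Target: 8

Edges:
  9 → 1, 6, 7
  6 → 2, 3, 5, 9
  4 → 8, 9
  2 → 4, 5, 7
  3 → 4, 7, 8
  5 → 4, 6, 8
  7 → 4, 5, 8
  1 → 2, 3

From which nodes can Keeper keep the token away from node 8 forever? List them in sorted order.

6, 9

A0 = {8}
A1: add {4, 5, 7} — 4 (Runner) has 4→8; 5 (Runner) has 5→8; 7 (Runner) has 7→8.
A2: add {2, 3} — 2 (Runner) has 2→4; 3 (Keeper): all of {4, 7, 8} already in.
A3: add {1} — 1 (Runner) has 1→2.
A4 = A3; e.g. 6 (Keeper) can still go to 9. Fixed point.
Runner's attractor = {1, 2, 3, 4, 5, 7, 8}; Keeper avoids the target exactly from the complement.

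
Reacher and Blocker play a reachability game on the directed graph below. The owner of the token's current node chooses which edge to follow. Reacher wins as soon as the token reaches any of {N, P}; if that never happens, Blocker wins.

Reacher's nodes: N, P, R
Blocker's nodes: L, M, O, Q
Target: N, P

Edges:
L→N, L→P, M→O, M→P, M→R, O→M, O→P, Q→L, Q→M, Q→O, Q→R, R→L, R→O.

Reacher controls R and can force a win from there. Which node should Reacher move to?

A0 = {N, P}
A1: add {L} — L (Blocker): all of {N, P} already in.
A2: add {R} — R (Reacher) has R→L.
A3 = A2; e.g. M (Blocker) can still go to O. Fixed point.
From R, successor L is in the attractor (rank 1); the other successor O is not.

L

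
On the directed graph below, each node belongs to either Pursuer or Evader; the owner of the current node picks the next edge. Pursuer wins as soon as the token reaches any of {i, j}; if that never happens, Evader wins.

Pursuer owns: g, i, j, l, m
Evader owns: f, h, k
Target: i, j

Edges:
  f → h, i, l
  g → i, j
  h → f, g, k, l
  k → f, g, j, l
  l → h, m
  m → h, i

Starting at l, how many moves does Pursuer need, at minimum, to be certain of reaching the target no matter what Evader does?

A0 = {i, j}
A1: add {g, m} — g (Pursuer) has g→i; m (Pursuer) has m→i.
A2: add {l} — l (Pursuer) has l→m.
A3 = A2; e.g. f (Evader) can still go to h. Fixed point.
l enters the attractor at level 2, so Pursuer can force the target in 2 moves from there.

2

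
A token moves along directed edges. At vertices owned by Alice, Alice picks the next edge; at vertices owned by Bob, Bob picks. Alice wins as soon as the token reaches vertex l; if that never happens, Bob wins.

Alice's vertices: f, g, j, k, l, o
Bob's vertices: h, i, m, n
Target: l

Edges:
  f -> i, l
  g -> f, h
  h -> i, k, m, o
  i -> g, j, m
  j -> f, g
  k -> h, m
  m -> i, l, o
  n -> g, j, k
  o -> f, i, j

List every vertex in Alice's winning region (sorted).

A0 = {l}
A1: add {f} — f (Alice) has f→l.
A2: add {g, j, o} — g (Alice) has g→f; j (Alice) has j→f; o (Alice) has o→f.
A3 = A2; e.g. h (Bob) can still go to i. Fixed point.
Alice's winning region = {f, g, j, l, o}.

f, g, j, l, o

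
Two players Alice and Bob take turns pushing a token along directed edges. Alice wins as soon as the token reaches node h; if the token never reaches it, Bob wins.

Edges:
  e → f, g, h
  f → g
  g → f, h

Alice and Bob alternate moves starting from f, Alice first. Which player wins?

Track states (vertex, player-to-move).
A0 = {(h,Alice), (h,Bob)}
A1: add {(e,Alice), (g,Alice)}.
A2: add {(f,Bob)}.
A3 = A2; e.g. (e,Bob) stays out. (f,Alice) never enters ⇒ Bob avoids the target.

Bob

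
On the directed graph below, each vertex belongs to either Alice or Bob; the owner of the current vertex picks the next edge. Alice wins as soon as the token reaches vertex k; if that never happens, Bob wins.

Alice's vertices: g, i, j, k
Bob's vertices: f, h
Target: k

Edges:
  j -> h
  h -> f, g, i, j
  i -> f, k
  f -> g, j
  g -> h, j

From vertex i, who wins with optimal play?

A0 = {k}
A1: add {i} — i (Alice) has i→k.
A2 = A1; e.g. f (Bob) can still go to g. Fixed point.
i ∈ A1, so Alice can force the target.

Alice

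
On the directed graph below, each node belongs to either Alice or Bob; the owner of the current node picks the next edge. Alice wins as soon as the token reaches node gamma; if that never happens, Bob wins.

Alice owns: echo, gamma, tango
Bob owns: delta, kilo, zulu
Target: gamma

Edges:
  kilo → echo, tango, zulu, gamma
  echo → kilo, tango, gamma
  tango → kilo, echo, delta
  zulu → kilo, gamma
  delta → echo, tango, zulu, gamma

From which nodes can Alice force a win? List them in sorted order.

echo, gamma, tango

A0 = {gamma}
A1: add {echo} — echo (Alice) has echo→gamma.
A2: add {tango} — tango (Alice) has tango→echo.
A3 = A2; e.g. kilo (Bob) can still go to zulu. Fixed point.
Alice's winning region = {echo, gamma, tango}.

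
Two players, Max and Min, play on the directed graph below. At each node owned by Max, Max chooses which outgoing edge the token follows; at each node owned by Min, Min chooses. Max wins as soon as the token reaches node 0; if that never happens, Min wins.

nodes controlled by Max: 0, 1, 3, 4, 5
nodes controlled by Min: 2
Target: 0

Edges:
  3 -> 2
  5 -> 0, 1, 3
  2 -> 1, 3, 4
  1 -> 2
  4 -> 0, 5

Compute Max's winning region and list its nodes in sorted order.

0, 4, 5

A0 = {0}
A1: add {4, 5} — 4 (Max) has 4→0; 5 (Max) has 5→0.
A2 = A1; e.g. 1 (Max) has no edge into A1. Fixed point.
Max's winning region = {0, 4, 5}.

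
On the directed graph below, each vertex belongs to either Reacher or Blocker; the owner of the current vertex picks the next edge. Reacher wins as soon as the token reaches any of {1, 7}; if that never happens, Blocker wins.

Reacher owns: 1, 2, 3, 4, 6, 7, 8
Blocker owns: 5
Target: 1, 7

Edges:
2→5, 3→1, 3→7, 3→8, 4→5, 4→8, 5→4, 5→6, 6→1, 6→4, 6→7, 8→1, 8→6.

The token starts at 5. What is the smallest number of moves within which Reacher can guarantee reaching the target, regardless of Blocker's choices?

3

A0 = {1, 7}
A1: add {3, 6, 8} — 3 (Reacher) has 3→1; 6 (Reacher) has 6→1; 8 (Reacher) has 8→1.
A2: add {4} — 4 (Reacher) has 4→8.
A3: add {5} — 5 (Blocker): all of {4, 6} already in.
5 enters the attractor at level 3, so Reacher can force the target in 3 moves from there.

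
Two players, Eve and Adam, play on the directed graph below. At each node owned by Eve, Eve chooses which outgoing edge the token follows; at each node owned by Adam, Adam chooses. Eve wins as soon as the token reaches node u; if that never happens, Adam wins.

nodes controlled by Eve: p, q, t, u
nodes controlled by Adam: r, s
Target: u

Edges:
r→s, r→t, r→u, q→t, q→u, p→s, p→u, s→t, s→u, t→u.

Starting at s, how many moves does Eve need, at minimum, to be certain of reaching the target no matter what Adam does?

A0 = {u}
A1: add {p, q, t} — p (Eve) has p→u; q (Eve) has q→u; t (Eve) has t→u.
A2: add {s} — s (Adam): all of {t, u} already in.
s enters the attractor at level 2, so Eve can force the target in 2 moves from there.

2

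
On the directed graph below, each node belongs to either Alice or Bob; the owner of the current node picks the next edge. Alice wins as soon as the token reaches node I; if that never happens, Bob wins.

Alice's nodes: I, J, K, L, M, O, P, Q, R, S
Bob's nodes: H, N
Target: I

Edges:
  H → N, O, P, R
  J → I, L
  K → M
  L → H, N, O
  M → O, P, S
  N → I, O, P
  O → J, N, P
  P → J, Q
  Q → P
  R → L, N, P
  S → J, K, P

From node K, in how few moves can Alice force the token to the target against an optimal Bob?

4

A0 = {I}
A1: add {J} — J (Alice) has J→I.
A2: add {O, P, S} — O (Alice) has O→J; P (Alice) has P→J; S (Alice) has S→J.
A3: add {L, M, N, Q, R} — L (Alice) has L→O; M (Alice) has M→O; N (Bob): all of {I, O, P} already in; Q (Alice) has Q→P; R (Alice) has R→P.
A4: add {H, K} — H (Bob): all of {N, O, P, R} already in; K (Alice) has K→M.
A4 = all vertices. Fixed point.
K enters the attractor at level 4, so Alice can force the target in 4 moves from there.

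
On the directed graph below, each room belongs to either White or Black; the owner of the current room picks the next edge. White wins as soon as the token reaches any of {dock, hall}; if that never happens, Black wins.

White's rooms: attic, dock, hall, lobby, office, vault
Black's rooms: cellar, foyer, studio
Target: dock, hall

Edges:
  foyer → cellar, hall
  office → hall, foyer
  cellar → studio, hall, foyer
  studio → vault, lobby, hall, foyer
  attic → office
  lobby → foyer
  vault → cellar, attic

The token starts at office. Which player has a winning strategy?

White

A0 = {dock, hall}
A1: add {office} — office (White) has office→hall.
office ∈ A1, so White can force the target.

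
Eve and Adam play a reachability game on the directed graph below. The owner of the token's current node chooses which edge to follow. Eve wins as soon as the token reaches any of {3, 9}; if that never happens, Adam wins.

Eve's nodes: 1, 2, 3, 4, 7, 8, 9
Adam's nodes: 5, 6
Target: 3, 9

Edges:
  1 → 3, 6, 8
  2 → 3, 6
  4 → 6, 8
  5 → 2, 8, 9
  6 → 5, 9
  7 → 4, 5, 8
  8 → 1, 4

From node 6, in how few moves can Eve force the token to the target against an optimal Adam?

A0 = {3, 9}
A1: add {1, 2} — 1 (Eve) has 1→3; 2 (Eve) has 2→3.
A2: add {8} — 8 (Eve) has 8→1.
A3: add {4, 5, 7} — 4 (Eve) has 4→8; 5 (Adam): all of {2, 8, 9} already in; 7 (Eve) has 7→8.
A4: add {6} — 6 (Adam): all of {5, 9} already in.
A4 = all vertices. Fixed point.
6 enters the attractor at level 4, so Eve can force the target in 4 moves from there.

4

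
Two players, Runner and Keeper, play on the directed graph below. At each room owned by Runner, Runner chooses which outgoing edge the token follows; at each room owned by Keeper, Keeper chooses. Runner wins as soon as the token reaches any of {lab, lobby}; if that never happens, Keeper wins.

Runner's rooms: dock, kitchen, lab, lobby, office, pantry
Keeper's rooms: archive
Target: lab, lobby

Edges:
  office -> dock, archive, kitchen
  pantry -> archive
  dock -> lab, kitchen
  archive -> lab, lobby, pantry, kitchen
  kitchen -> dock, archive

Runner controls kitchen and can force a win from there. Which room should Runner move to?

A0 = {lab, lobby}
A1: add {dock} — dock (Runner) has dock→lab.
A2: add {kitchen, office} — office (Runner) has office→dock; kitchen (Runner) has kitchen→dock.
A3 = A2; e.g. pantry (Runner) has no edge into A2. Fixed point.
From kitchen, successor dock is in the attractor (rank 1); the other successor archive is not.

dock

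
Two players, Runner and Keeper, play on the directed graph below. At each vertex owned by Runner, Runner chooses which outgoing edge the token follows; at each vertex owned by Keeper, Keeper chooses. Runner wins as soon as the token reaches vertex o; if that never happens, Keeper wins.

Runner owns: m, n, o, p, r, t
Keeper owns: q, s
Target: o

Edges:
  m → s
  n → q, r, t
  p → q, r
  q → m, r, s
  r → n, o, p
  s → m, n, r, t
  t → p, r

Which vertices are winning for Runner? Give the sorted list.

n, o, p, r, t

A0 = {o}
A1: add {r} — r (Runner) has r→o.
A2: add {n, p, t} — n (Runner) has n→r; p (Runner) has p→r; t (Runner) has t→r.
A3 = A2; e.g. m (Runner) has no edge into A2. Fixed point.
Runner's winning region = {n, o, p, r, t}.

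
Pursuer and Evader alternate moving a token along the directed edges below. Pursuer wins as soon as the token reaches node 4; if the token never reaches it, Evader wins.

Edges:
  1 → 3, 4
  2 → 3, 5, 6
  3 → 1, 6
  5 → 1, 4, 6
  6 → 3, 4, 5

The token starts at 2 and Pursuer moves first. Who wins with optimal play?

Pursuer

Track states (vertex, player-to-move).
A0 = {(4,Pursuer), (4,Evader)}
A1: add {(1,Pursuer), (5,Pursuer), (6,Pursuer)}.
A2: add {(3,Evader), (5,Evader)}.
A3: add {(2,Pursuer)}.
(2,Pursuer) ∈ A3 ⇒ Pursuer forces the target.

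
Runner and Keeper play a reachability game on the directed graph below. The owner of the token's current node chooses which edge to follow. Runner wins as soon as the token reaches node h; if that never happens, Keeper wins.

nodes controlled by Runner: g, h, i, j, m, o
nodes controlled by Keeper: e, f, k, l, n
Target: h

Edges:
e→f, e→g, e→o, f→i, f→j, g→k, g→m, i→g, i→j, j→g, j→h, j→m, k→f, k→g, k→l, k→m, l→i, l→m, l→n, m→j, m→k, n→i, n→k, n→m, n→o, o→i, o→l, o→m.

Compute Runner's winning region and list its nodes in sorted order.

A0 = {h}
A1: add {j} — j (Runner) has j→h.
A2: add {i, m} — i (Runner) has i→j; m (Runner) has m→j.
A3: add {f, g, o} — f (Keeper): all of {i, j} already in; g (Runner) has g→m; o (Runner) has o→i.
A4: add {e} — e (Keeper): all of {f, g, o} already in.
A5 = A4; e.g. k (Keeper) can still go to l. Fixed point.
Runner's winning region = {e, f, g, h, i, j, m, o}.

e, f, g, h, i, j, m, o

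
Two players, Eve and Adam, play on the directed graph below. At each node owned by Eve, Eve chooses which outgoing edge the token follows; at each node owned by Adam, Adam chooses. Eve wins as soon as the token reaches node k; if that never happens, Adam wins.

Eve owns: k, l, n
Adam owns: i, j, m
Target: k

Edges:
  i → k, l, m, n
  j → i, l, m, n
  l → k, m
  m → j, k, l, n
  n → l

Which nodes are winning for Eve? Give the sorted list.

A0 = {k}
A1: add {l} — l (Eve) has l→k.
A2: add {n} — n (Eve) has n→l.
A3 = A2; e.g. i (Adam) can still go to m. Fixed point.
Eve's winning region = {k, l, n}.

k, l, n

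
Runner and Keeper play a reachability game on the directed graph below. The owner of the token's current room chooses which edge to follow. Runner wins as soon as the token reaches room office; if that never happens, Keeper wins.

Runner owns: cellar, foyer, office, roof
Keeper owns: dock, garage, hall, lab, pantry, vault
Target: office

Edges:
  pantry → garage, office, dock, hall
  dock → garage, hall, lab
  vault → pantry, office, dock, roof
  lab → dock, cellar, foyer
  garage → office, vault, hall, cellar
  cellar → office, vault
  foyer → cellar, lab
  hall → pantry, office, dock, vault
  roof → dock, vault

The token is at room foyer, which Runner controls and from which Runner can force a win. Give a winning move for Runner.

cellar

A0 = {office}
A1: add {cellar} — cellar (Runner) has cellar→office.
A2: add {foyer} — foyer (Runner) has foyer→cellar.
A3 = A2; e.g. pantry (Keeper) can still go to garage. Fixed point.
From foyer, successor cellar is in the attractor (rank 1); the other successor lab is not.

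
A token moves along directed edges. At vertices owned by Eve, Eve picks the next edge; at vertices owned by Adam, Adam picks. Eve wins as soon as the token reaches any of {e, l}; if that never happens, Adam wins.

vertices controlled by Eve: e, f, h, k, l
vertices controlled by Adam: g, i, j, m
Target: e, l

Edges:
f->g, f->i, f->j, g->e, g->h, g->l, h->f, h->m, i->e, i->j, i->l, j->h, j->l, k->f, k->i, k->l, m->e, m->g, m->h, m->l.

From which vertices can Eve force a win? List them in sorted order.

A0 = {e, l}
A1: add {k} — k (Eve) has k→l.
A2 = A1; e.g. f (Eve) has no edge into A1. Fixed point.
Eve's winning region = {e, k, l}.

e, k, l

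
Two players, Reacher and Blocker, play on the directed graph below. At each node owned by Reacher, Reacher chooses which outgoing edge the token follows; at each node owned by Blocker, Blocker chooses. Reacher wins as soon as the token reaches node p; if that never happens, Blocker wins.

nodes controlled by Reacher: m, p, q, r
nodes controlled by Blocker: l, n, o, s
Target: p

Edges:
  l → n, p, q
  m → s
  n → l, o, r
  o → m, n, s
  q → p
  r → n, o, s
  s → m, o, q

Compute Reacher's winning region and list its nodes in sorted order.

A0 = {p}
A1: add {q} — q (Reacher) has q→p.
A2 = A1; e.g. l (Blocker) can still go to n. Fixed point.
Reacher's winning region = {p, q}.

p, q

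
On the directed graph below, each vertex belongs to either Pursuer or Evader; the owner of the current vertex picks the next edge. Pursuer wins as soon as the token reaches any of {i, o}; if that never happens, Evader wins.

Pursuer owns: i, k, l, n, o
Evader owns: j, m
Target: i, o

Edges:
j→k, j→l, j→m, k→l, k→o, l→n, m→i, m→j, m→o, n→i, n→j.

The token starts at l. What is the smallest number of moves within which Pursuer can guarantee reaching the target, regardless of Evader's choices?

A0 = {i, o}
A1: add {k, n} — k (Pursuer) has k→o; n (Pursuer) has n→i.
A2: add {l} — l (Pursuer) has l→n.
A3 = A2; e.g. j (Evader) can still go to m. Fixed point.
l enters the attractor at level 2, so Pursuer can force the target in 2 moves from there.

2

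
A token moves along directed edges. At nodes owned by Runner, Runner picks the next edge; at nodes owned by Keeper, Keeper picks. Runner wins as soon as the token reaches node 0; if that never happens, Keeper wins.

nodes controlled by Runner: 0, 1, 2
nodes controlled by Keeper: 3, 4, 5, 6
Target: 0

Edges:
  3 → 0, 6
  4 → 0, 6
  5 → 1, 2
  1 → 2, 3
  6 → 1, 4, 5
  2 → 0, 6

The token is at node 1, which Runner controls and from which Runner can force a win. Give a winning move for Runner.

A0 = {0}
A1: add {2} — 2 (Runner) has 2→0.
A2: add {1} — 1 (Runner) has 1→2.
A3: add {5} — 5 (Keeper): all of {1, 2} already in.
A4 = A3; e.g. 3 (Keeper) can still go to 6. Fixed point.
From 1, successor 2 is in the attractor (rank 1); the other successor 3 is not.

2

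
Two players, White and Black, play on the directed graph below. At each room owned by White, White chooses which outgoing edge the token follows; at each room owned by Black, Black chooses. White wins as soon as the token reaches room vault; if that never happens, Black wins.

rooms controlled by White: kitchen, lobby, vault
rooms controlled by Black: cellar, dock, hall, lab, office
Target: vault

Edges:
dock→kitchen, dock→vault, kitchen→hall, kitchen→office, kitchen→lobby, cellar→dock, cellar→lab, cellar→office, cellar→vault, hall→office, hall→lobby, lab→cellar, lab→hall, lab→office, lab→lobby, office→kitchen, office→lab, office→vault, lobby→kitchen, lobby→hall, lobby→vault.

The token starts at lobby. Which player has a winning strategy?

White

A0 = {vault}
A1: add {lobby} — lobby (White) has lobby→vault.
lobby ∈ A1, so White can force the target.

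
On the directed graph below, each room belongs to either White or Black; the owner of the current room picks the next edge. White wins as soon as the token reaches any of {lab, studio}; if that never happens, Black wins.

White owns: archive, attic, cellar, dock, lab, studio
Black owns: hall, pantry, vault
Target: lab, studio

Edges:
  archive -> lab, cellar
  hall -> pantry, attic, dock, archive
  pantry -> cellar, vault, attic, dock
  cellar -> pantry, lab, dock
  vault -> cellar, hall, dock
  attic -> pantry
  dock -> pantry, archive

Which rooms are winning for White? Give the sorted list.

A0 = {lab, studio}
A1: add {archive, cellar} — cellar (White) has cellar→lab; archive (White) has archive→lab.
A2: add {dock} — dock (White) has dock→archive.
A3 = A2; e.g. pantry (Black) can still go to vault. Fixed point.
White's winning region = {archive, cellar, dock, lab, studio}.

archive, cellar, dock, lab, studio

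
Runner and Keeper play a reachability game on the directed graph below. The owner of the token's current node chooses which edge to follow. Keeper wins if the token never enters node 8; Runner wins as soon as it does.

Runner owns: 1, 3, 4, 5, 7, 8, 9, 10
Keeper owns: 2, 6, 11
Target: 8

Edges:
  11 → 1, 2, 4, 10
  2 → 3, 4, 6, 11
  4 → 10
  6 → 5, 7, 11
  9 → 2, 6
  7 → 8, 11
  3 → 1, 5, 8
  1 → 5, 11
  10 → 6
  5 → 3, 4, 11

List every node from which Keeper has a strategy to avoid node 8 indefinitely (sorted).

A0 = {8}
A1: add {3, 7} — 3 (Runner) has 3→8; 7 (Runner) has 7→8.
A2: add {5} — 5 (Runner) has 5→3.
A3: add {1} — 1 (Runner) has 1→5.
A4 = A3; e.g. 2 (Keeper) can still go to 4. Fixed point.
Runner's attractor = {1, 3, 5, 7, 8}; Keeper avoids the target exactly from the complement.

2, 4, 6, 9, 10, 11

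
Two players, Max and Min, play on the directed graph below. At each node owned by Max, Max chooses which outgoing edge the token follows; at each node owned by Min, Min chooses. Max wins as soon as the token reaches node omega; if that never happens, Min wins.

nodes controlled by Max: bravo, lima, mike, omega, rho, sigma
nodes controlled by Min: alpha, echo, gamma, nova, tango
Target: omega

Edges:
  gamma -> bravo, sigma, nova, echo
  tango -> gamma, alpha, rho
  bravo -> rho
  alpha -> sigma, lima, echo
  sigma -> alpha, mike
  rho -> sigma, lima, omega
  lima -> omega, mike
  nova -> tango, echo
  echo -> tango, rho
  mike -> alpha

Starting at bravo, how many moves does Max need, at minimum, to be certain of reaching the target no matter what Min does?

2

A0 = {omega}
A1: add {lima, rho} — rho (Max) has rho→omega; lima (Max) has lima→omega.
A2: add {bravo} — bravo (Max) has bravo→rho.
A3 = A2; e.g. gamma (Min) can still go to sigma. Fixed point.
bravo enters the attractor at level 2, so Max can force the target in 2 moves from there.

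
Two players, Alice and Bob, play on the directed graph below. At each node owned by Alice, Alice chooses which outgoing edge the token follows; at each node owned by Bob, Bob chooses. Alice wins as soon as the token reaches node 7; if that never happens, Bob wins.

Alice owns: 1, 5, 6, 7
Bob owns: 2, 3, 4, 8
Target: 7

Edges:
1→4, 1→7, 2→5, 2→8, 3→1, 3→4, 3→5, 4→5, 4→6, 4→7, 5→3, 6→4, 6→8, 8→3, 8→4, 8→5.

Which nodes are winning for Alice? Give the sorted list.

A0 = {7}
A1: add {1} — 1 (Alice) has 1→7.
A2 = A1; e.g. 2 (Bob) can still go to 5. Fixed point.
Alice's winning region = {1, 7}.

1, 7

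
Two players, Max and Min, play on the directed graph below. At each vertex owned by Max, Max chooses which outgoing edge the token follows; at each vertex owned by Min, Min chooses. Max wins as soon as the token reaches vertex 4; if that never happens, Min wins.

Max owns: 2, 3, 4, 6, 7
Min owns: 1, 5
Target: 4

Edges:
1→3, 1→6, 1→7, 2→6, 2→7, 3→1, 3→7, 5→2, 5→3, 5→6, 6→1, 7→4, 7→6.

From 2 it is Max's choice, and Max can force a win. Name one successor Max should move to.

A0 = {4}
A1: add {7} — 7 (Max) has 7→4.
A2: add {2, 3} — 2 (Max) has 2→7; 3 (Max) has 3→7.
A3 = A2; e.g. 1 (Min) can still go to 6. Fixed point.
From 2, successor 7 is in the attractor (rank 1); the other successor 6 is not.

7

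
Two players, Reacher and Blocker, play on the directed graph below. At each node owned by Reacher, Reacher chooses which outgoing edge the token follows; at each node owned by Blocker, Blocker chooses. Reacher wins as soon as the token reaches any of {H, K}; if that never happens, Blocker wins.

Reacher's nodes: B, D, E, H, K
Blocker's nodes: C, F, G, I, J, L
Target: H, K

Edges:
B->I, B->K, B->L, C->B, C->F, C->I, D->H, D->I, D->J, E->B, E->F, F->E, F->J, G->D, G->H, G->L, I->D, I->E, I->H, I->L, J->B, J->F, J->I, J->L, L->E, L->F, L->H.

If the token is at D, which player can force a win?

Reacher

A0 = {H, K}
A1: add {B, D} — B (Reacher) has B→K; D (Reacher) has D→H.
D ∈ A1, so Reacher can force the target.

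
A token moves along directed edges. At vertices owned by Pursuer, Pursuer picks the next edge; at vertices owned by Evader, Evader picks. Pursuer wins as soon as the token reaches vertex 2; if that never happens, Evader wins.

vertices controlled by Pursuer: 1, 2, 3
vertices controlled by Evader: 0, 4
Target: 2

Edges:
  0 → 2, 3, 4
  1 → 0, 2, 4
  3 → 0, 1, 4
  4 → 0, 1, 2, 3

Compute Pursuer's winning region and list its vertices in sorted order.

A0 = {2}
A1: add {1} — 1 (Pursuer) has 1→2.
A2: add {3} — 3 (Pursuer) has 3→1.
A3 = A2; e.g. 0 (Evader) can still go to 4. Fixed point.
Pursuer's winning region = {1, 2, 3}.

1, 2, 3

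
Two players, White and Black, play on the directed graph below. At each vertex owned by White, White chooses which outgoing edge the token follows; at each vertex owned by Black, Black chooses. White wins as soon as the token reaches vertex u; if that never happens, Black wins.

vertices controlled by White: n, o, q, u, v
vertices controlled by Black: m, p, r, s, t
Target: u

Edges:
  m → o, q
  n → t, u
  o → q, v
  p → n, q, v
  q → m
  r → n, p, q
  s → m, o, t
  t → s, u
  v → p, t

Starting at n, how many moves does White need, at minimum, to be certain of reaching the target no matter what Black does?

1

A0 = {u}
A1: add {n} — n (White) has n→u.
A2 = A1; e.g. m (Black) can still go to o. Fixed point.
n enters the attractor at level 1, so White can force the target in 1 move from there.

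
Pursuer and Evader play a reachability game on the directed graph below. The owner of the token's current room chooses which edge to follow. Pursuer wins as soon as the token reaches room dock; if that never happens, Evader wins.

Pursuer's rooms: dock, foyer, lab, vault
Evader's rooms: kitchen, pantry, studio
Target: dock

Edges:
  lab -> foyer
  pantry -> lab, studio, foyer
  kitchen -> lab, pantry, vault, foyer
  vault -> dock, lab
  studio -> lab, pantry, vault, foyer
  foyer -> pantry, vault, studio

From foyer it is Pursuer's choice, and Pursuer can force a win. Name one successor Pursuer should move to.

vault

A0 = {dock}
A1: add {vault} — vault (Pursuer) has vault→dock.
A2: add {foyer} — foyer (Pursuer) has foyer→vault.
A3: add {lab} — lab (Pursuer) has lab→foyer.
A4 = A3; e.g. pantry (Evader) can still go to studio. Fixed point.
From foyer, successor vault is in the attractor (rank 1); the other successors pantry, studio are not.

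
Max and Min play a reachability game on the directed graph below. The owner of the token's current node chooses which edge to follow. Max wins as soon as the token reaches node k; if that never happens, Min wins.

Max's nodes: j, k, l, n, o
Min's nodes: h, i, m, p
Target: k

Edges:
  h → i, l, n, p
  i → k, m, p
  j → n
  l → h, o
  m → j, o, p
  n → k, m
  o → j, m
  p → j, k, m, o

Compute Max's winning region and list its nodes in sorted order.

A0 = {k}
A1: add {n} — n (Max) has n→k.
A2: add {j} — j (Max) has j→n.
A3: add {o} — o (Max) has o→j.
A4: add {l} — l (Max) has l→o.
A5 = A4; e.g. h (Min) can still go to i. Fixed point.
Max's winning region = {j, k, l, n, o}.

j, k, l, n, o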